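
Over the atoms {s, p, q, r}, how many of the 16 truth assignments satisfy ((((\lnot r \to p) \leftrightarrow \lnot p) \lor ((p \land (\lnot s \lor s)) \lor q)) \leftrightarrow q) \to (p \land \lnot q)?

6

Initial set: {T (((((\lnot r \to p) \leftrightarrow \lnot p) \lor ((p \land (\lnot s \lor s)) \lor q)) \leftrightarrow q) \to (p \land \lnot q))}.
T (((((\lnot r \to p) \leftrightarrow \lnot p) \lor ((p \land (\lnot s \lor s)) \lor q)) \leftrightarrow q) \to (p \land \lnot q)): β-rule — branch into F ((((\lnot r \to p) \leftrightarrow \lnot p) \lor ((p \land (\lnot s \lor s)) \lor q)) \leftrightarrow q)  //  T (p \land \lnot q).
  branch 1 (add F ((((\lnot r \to p) \leftrightarrow \lnot p) \lor ((p \land (\lnot s \lor s)) \lor q)) \leftrightarrow q)):
    F ((((\lnot r \to p) \leftrightarrow \lnot p) \lor ((p \land (\lnot s \lor s)) \lor q)) \leftrightarrow q): β-rule — branch into T (((\lnot r \to p) \leftrightarrow \lnot p) \lor ((p \land (\lnot s \lor s)) \lor q)), F q  //  F (((\lnot r \to p) \leftrightarrow \lnot p) \lor ((p \land (\lnot s \lor s)) \lor q)), T q.
      branch 1.1 (add T (((\lnot r \to p) \leftrightarrow \lnot p) \lor ((p \land (\lnot s \lor s)) \lor q)), F q):
        T (((\lnot r \to p) \leftrightarrow \lnot p) \lor ((p \land (\lnot s \lor s)) \lor q)): β-rule — branch into T ((\lnot r \to p) \leftrightarrow \lnot p)  //  T ((p \land (\lnot s \lor s)) \lor q).
          branch 1.1.1 (add T ((\lnot r \to p) \leftrightarrow \lnot p)):
            T ((\lnot r \to p) \leftrightarrow \lnot p): β-rule — branch into T (\lnot r \to p), T \lnot p  //  F (\lnot r \to p), F \lnot p.
              branch 1.1.1.1 (add T (\lnot r \to p), T \lnot p):
                T (\lnot r \to p): β-rule — branch into F \lnot r  //  T p.
                  branch 1.1.1.1.1 (add F \lnot r):
                    ○ open, literals {p=F, q=F, r=T}.
                  branch 1.1.1.1.2 (add T p):
                    × closes — contains both p and \lnot p.
              branch 1.1.1.2 (add F (\lnot r \to p), F \lnot p):
                F (\lnot r \to p): α-rule — add T \lnot r, F p.
                × closes — contains both p and \lnot p.
          branch 1.1.2 (add T ((p \land (\lnot s \lor s)) \lor q)):
            T ((p \land (\lnot s \lor s)) \lor q): β-rule — branch into T (p \land (\lnot s \lor s))  //  T q.
              branch 1.1.2.1 (add T (p \land (\lnot s \lor s))):
                T (p \land (\lnot s \lor s)): α-rule — add T p, T (\lnot s \lor s).
                T (\lnot s \lor s): β-rule — branch into T \lnot s  //  T s.
                  branch 1.1.2.1.1 (add T \lnot s):
                    ○ open, literals {p=T, q=F, s=F}.
                  branch 1.1.2.1.2 (add T s):
                    ○ open, literals {p=T, q=F, s=T}.
              branch 1.1.2.2 (add T q):
                × closes — contains both q and \lnot q.
      branch 1.2 (add F (((\lnot r \to p) \leftrightarrow \lnot p) \lor ((p \land (\lnot s \lor s)) \lor q)), T q):
        F (((\lnot r \to p) \leftrightarrow \lnot p) \lor ((p \land (\lnot s \lor s)) \lor q)): α-rule — add F ((\lnot r \to p) \leftrightarrow \lnot p), F ((p \land (\lnot s \lor s)) \lor q).
        F ((p \land (\lnot s \lor s)) \lor q): α-rule — add F (p \land (\lnot s \lor s)), F q.
        × closes — contains both q and \lnot q.
  branch 2 (add T (p \land \lnot q)):
    T (p \land \lnot q): α-rule — add T p, T \lnot q.
    ○ open, literals {p=T, q=F}.
4 branches closed, 4 open.
Each open branch fixes some atoms; the unmentioned ones are free. Counting distinct full assignments: branch {p=F, q=F, r=T} (s) contributes 2 new; branch {p=T, q=F, s=F} (r) contributes 2 new; branch {p=T, q=F, s=T} (r) contributes 2 new; branch {p=T, q=F} (s, r) contributes 0 new. Total: 6.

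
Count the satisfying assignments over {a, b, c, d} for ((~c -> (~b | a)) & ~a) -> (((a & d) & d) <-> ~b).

12

Initial set: {(((~c -> (~b | a)) & ~a) -> (((a & d) & d) <-> ~b))}.
(((~c -> (~b | a)) & ~a) -> (((a & d) & d) <-> ~b)): β-rule — branch into ~((~c -> (~b | a)) & ~a)  //  (((a & d) & d) <-> ~b).
  branch 1 (add ~((~c -> (~b | a)) & ~a)):
    ~((~c -> (~b | a)) & ~a): β-rule — branch into ~(~c -> (~b | a))  //  ~~a.
      branch 1.1 (add ~(~c -> (~b | a))):
        ~(~c -> (~b | a)): α-rule — add ~c, ~(~b | a).
        ~(~b | a): α-rule — add ~~b, ~a.
        ○ open, literals {a=false, b=true, c=false}.
      branch 1.2 (add ~~a):
        ○ open, literals {a=true}.
  branch 2 (add (((a & d) & d) <-> ~b)):
    (((a & d) & d) <-> ~b): β-rule — branch into ((a & d) & d), ~b  //  ~((a & d) & d), ~~b.
      branch 2.1 (add ((a & d) & d), ~b):
        ((a & d) & d): α-rule — add (a & d), d.
        (a & d): α-rule — add a, d.
        ○ open, literals {a=true, b=false, d=true}.
      branch 2.2 (add ~((a & d) & d), ~~b):
        ~((a & d) & d): β-rule — branch into ~(a & d)  //  ~d.
          branch 2.2.1 (add ~(a & d)):
            ~(a & d): β-rule — branch into ~a  //  ~d.
              branch 2.2.1.1 (add ~a):
                ○ open, literals {a=false, b=true}.
              branch 2.2.1.2 (add ~d):
                ○ open, literals {b=true, d=false}.
          branch 2.2.2 (add ~d):
            ○ open, literals {b=true, d=false}.
0 branches closed, 6 open.
Each open branch fixes some atoms; the unmentioned ones are free. Counting distinct full assignments: branch {a=false, b=true, c=false} (d) contributes 2 new; branch {a=true} (b, c, d) contributes 8 new; branch {a=true, b=false, d=true} (c) contributes 0 new; branch {a=false, b=true} (c, d) contributes 2 new; branch {b=true, d=false} (a, c) contributes 0 new; branch {b=true, d=false} (a, c) contributes 0 new. Total: 12.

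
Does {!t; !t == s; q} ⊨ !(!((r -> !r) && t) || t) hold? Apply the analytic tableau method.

Initial set: {!t; (!t == s); q; !!(!((r -> !r) && t) || t)}.
(!t == s): β-rule — branch into !t, s  //  !!t, !s.
  branch 1 (add !t, s):
    !!(!((r -> !r) && t) || t): β-rule — branch into !((r -> !r) && t)  //  t.
      branch 1.1 (add !((r -> !r) && t)):
        !((r -> !r) && t): β-rule — branch into !(r -> !r)  //  !t.
          branch 1.1.1 (add !(r -> !r)):
            !(r -> !r): α-rule — add r, !!r.
            ○ open, literals {q=T, r=T, s=T, t=F}.
          branch 1.1.2 (add !t):
            ○ open, literals {q=T, s=T, t=F}.
      branch 1.2 (add t):
        × closes — contains both t and !t.
  branch 2 (add !!t, !s):
    × closes — contains both t and !t.
2 branches closed, 2 open.
An open branch gives a countermodel: q=T, r=T, s=T, t=F (unmentioned atoms arbitrary); the premises hold there but the conclusion fails.

No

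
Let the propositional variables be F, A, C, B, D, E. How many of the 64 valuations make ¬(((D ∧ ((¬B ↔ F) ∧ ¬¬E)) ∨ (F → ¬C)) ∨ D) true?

Initial set: {¬(((D ∧ ((¬B ↔ F) ∧ ¬¬E)) ∨ (F → ¬C)) ∨ D)}.
¬(((D ∧ ((¬B ↔ F) ∧ ¬¬E)) ∨ (F → ¬C)) ∨ D): α-rule — add ¬((D ∧ ((¬B ↔ F) ∧ ¬¬E)) ∨ (F → ¬C)), ¬D.
¬((D ∧ ((¬B ↔ F) ∧ ¬¬E)) ∨ (F → ¬C)): α-rule — add ¬(D ∧ ((¬B ↔ F) ∧ ¬¬E)), ¬(F → ¬C).
¬(F → ¬C): α-rule — add F, ¬¬C.
¬(D ∧ ((¬B ↔ F) ∧ ¬¬E)): β-rule — branch into ¬D  //  ¬((¬B ↔ F) ∧ ¬¬E).
  branch 1 (add ¬D):
    ○ open, literals {C=true, D=false, F=true}.
  branch 2 (add ¬((¬B ↔ F) ∧ ¬¬E)):
    ¬((¬B ↔ F) ∧ ¬¬E): β-rule — branch into ¬(¬B ↔ F)  //  ¬¬¬E.
      branch 2.1 (add ¬(¬B ↔ F)):
        ¬(¬B ↔ F): β-rule — branch into ¬B, ¬F  //  ¬¬B, F.
          branch 2.1.1 (add ¬B, ¬F):
            × closes — contains both F and ¬F.
          branch 2.1.2 (add ¬¬B, F):
            ○ open, literals {B=true, C=true, D=false, F=true}.
      branch 2.2 (add ¬¬¬E):
        ¬¬¬E: drop double negation, giving ¬E.
        ○ open, literals {C=true, D=false, E=false, F=true}.
1 branch closed, 3 open.
Each open branch fixes some atoms; the unmentioned ones are free. Counting distinct full assignments: branch {C=true, D=false, F=true} (A, B, E) contributes 8 new; branch {B=true, C=true, D=false, F=true} (A, E) contributes 0 new; branch {C=true, D=false, E=false, F=true} (A, B) contributes 0 new. Total: 8.

8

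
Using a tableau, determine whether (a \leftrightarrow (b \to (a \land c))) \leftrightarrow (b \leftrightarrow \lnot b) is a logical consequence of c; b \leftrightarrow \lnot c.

Initial set: {T c; T (b \leftrightarrow \lnot c); F ((a \leftrightarrow (b \to (a \land c))) \leftrightarrow (b \leftrightarrow \lnot b))}.
T (b \leftrightarrow \lnot c): β-rule — branch into T b, T \lnot c  //  F b, F \lnot c.
  branch 1 (add T b, T \lnot c):
    × closes — contains both c and \lnot c.
  branch 2 (add F b, F \lnot c):
    F ((a \leftrightarrow (b \to (a \land c))) \leftrightarrow (b \leftrightarrow \lnot b)): β-rule — branch into T (a \leftrightarrow (b \to (a \land c))), F (b \leftrightarrow \lnot b)  //  F (a \leftrightarrow (b \to (a \land c))), T (b \leftrightarrow \lnot b).
      branch 2.1 (add T (a \leftrightarrow (b \to (a \land c))), F (b \leftrightarrow \lnot b)):
        T (a \leftrightarrow (b \to (a \land c))): β-rule — branch into T a, T (b \to (a \land c))  //  F a, F (b \to (a \land c)).
          branch 2.1.1 (add T a, T (b \to (a \land c))):
            F (b \leftrightarrow \lnot b): β-rule — branch into T b, F \lnot b  //  F b, T \lnot b.
              branch 2.1.1.1 (add T b, F \lnot b):
                × closes — contains both b and \lnot b.
              branch 2.1.1.2 (add F b, T \lnot b):
                T (b \to (a \land c)): β-rule — branch into F b  //  T (a \land c).
                  branch 2.1.1.2.1 (add F b):
                    ○ open, literals {a=T, b=F, c=T}.
                  branch 2.1.1.2.2 (add T (a \land c)):
                    T (a \land c): α-rule — add T a, T c.
                    ○ open, literals {a=T, b=F, c=T}.
          branch 2.1.2 (add F a, F (b \to (a \land c))):
            F (b \to (a \land c)): α-rule — add T b, F (a \land c).
            × closes — contains both b and \lnot b.
      branch 2.2 (add F (a \leftrightarrow (b \to (a \land c))), T (b \leftrightarrow \lnot b)):
        F (a \leftrightarrow (b \to (a \land c))): β-rule — branch into T a, F (b \to (a \land c))  //  F a, T (b \to (a \land c)).
          branch 2.2.1 (add T a, F (b \to (a \land c))):
            F (b \to (a \land c)): α-rule — add T b, F (a \land c).
            × closes — contains both b and \lnot b.
          branch 2.2.2 (add F a, T (b \to (a \land c))):
            T (b \leftrightarrow \lnot b): β-rule — branch into T b, T \lnot b  //  F b, F \lnot b.
              branch 2.2.2.1 (add T b, T \lnot b):
                × closes — contains both b and \lnot b.
              branch 2.2.2.2 (add F b, F \lnot b):
                × closes — contains both b and \lnot b.
6 branches closed, 2 open.
An open branch gives a countermodel: a=T, b=F, c=T (unmentioned atoms arbitrary); the premises hold there but the conclusion fails.

No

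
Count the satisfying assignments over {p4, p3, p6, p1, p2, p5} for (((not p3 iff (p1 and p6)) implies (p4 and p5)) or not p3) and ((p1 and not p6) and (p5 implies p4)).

Initial set: {((((not p3 iff (p1 and p6)) implies (p4 and p5)) or not p3) and ((p1 and not p6) and (p5 implies p4)))}.
((((not p3 iff (p1 and p6)) implies (p4 and p5)) or not p3) and ((p1 and not p6) and (p5 implies p4))): α-rule — add (((not p3 iff (p1 and p6)) implies (p4 and p5)) or not p3), ((p1 and not p6) and (p5 implies p4)).
((p1 and not p6) and (p5 implies p4)): α-rule — add (p1 and not p6), (p5 implies p4).
(p1 and not p6): α-rule — add p1, not p6.
(((not p3 iff (p1 and p6)) implies (p4 and p5)) or not p3): β-rule — branch into ((not p3 iff (p1 and p6)) implies (p4 and p5))  //  not p3.
  branch 1 (add ((not p3 iff (p1 and p6)) implies (p4 and p5))):
    (p5 implies p4): β-rule — branch into not p5  //  p4.
      branch 1.1 (add not p5):
        ((not p3 iff (p1 and p6)) implies (p4 and p5)): β-rule — branch into not (not p3 iff (p1 and p6))  //  (p4 and p5).
          branch 1.1.1 (add not (not p3 iff (p1 and p6))):
            not (not p3 iff (p1 and p6)): β-rule — branch into not p3, not (p1 and p6)  //  not not p3, (p1 and p6).
              branch 1.1.1.1 (add not p3, not (p1 and p6)):
                not (p1 and p6): β-rule — branch into not p1  //  not p6.
                  branch 1.1.1.1.1 (add not p1):
                    × closes — contains both p1 and not p1.
                  branch 1.1.1.1.2 (add not p6):
                    ○ open, literals {p1=T, p3=F, p5=F, p6=F}.
              branch 1.1.1.2 (add not not p3, (p1 and p6)):
                (p1 and p6): α-rule — add p1, p6.
                × closes — contains both p6 and not p6.
          branch 1.1.2 (add (p4 and p5)):
            (p4 and p5): α-rule — add p4, p5.
            × closes — contains both p5 and not p5.
      branch 1.2 (add p4):
        ((not p3 iff (p1 and p6)) implies (p4 and p5)): β-rule — branch into not (not p3 iff (p1 and p6))  //  (p4 and p5).
          branch 1.2.1 (add not (not p3 iff (p1 and p6))):
            not (not p3 iff (p1 and p6)): β-rule — branch into not p3, not (p1 and p6)  //  not not p3, (p1 and p6).
              branch 1.2.1.1 (add not p3, not (p1 and p6)):
                not (p1 and p6): β-rule — branch into not p1  //  not p6.
                  branch 1.2.1.1.1 (add not p1):
                    × closes — contains both p1 and not p1.
                  branch 1.2.1.1.2 (add not p6):
                    ○ open, literals {p1=T, p3=F, p4=T, p6=F}.
              branch 1.2.1.2 (add not not p3, (p1 and p6)):
                (p1 and p6): α-rule — add p1, p6.
                × closes — contains both p6 and not p6.
          branch 1.2.2 (add (p4 and p5)):
            (p4 and p5): α-rule — add p4, p5.
            ○ open, literals {p1=T, p4=T, p5=T, p6=F}.
  branch 2 (add not p3):
    (p5 implies p4): β-rule — branch into not p5  //  p4.
      branch 2.1 (add not p5):
        ○ open, literals {p1=T, p3=F, p5=F, p6=F}.
      branch 2.2 (add p4):
        ○ open, literals {p1=T, p3=F, p4=T, p6=F}.
5 branches closed, 5 open.
Each open branch fixes some atoms; the unmentioned ones are free. Counting distinct full assignments: branch {p1=T, p3=F, p5=F, p6=F} (p4, p2) contributes 4 new; branch {p1=T, p3=F, p4=T, p6=F} (p2, p5) contributes 2 new; branch {p1=T, p4=T, p5=T, p6=F} (p3, p2) contributes 2 new; branch {p1=T, p3=F, p5=F, p6=F} (p4, p2) contributes 0 new; branch {p1=T, p3=F, p4=T, p6=F} (p2, p5) contributes 0 new. Total: 8.

8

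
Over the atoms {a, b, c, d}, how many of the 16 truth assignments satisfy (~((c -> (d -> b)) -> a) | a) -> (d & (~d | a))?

5

Initial set: {((~((c -> (d -> b)) -> a) | a) -> (d & (~d | a)))}.
((~((c -> (d -> b)) -> a) | a) -> (d & (~d | a))): β-rule — branch into ~(~((c -> (d -> b)) -> a) | a)  //  (d & (~d | a)).
  branch 1 (add ~(~((c -> (d -> b)) -> a) | a)):
    ~(~((c -> (d -> b)) -> a) | a): α-rule — add ~~((c -> (d -> b)) -> a), ~a.
    ~~((c -> (d -> b)) -> a): β-rule — branch into ~(c -> (d -> b))  //  a.
      branch 1.1 (add ~(c -> (d -> b))):
        ~(c -> (d -> b)): α-rule — add c, ~(d -> b).
        ~(d -> b): α-rule — add d, ~b.
        ○ open, literals {a=0, b=0, c=1, d=1}.
      branch 1.2 (add a):
        × closes — contains both a and ~a.
  branch 2 (add (d & (~d | a))):
    (d & (~d | a)): α-rule — add d, (~d | a).
    (~d | a): β-rule — branch into ~d  //  a.
      branch 2.1 (add ~d):
        × closes — contains both d and ~d.
      branch 2.2 (add a):
        ○ open, literals {a=1, d=1}.
2 branches closed, 2 open.
Each open branch fixes some atoms; the unmentioned ones are free. Counting distinct full assignments: branch {a=0, b=0, c=1, d=1} (none free) contributes 1 new; branch {a=1, d=1} (b, c) contributes 4 new. Total: 5.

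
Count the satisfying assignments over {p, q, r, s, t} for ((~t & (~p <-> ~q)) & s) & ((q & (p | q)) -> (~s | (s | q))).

4

Initial set: {(((~t & (~p <-> ~q)) & s) & ((q & (p | q)) -> (~s | (s | q))))}.
(((~t & (~p <-> ~q)) & s) & ((q & (p | q)) -> (~s | (s | q)))): α-rule — add ((~t & (~p <-> ~q)) & s), ((q & (p | q)) -> (~s | (s | q))).
((~t & (~p <-> ~q)) & s): α-rule — add (~t & (~p <-> ~q)), s.
(~t & (~p <-> ~q)): α-rule — add ~t, (~p <-> ~q).
((q & (p | q)) -> (~s | (s | q))): β-rule — branch into ~(q & (p | q))  //  (~s | (s | q)).
  branch 1 (add ~(q & (p | q))):
    (~p <-> ~q): β-rule — branch into ~p, ~q  //  ~~p, ~~q.
      branch 1.1 (add ~p, ~q):
        ~(q & (p | q)): β-rule — branch into ~q  //  ~(p | q).
          branch 1.1.1 (add ~q):
            ○ open, literals {p=false, q=false, s=true, t=false}.
          branch 1.1.2 (add ~(p | q)):
            ~(p | q): α-rule — add ~p, ~q.
            ○ open, literals {p=false, q=false, s=true, t=false}.
      branch 1.2 (add ~~p, ~~q):
        ~(q & (p | q)): β-rule — branch into ~q  //  ~(p | q).
          branch 1.2.1 (add ~q):
            × closes — contains both q and ~q.
          branch 1.2.2 (add ~(p | q)):
            ~(p | q): α-rule — add ~p, ~q.
            × closes — contains both p and ~p.
  branch 2 (add (~s | (s | q))):
    (~p <-> ~q): β-rule — branch into ~p, ~q  //  ~~p, ~~q.
      branch 2.1 (add ~p, ~q):
        (~s | (s | q)): β-rule — branch into ~s  //  (s | q).
          branch 2.1.1 (add ~s):
            × closes — contains both s and ~s.
          branch 2.1.2 (add (s | q)):
            (s | q): β-rule — branch into s  //  q.
              branch 2.1.2.1 (add s):
                ○ open, literals {p=false, q=false, s=true, t=false}.
              branch 2.1.2.2 (add q):
                × closes — contains both q and ~q.
      branch 2.2 (add ~~p, ~~q):
        (~s | (s | q)): β-rule — branch into ~s  //  (s | q).
          branch 2.2.1 (add ~s):
            × closes — contains both s and ~s.
          branch 2.2.2 (add (s | q)):
            (s | q): β-rule — branch into s  //  q.
              branch 2.2.2.1 (add s):
                ○ open, literals {p=true, q=true, s=true, t=false}.
              branch 2.2.2.2 (add q):
                ○ open, literals {p=true, q=true, s=true, t=false}.
5 branches closed, 5 open.
Each open branch fixes some atoms; the unmentioned ones are free. Counting distinct full assignments: branch {p=false, q=false, s=true, t=false} (r) contributes 2 new; branch {p=false, q=false, s=true, t=false} (r) contributes 0 new; branch {p=false, q=false, s=true, t=false} (r) contributes 0 new; branch {p=true, q=true, s=true, t=false} (r) contributes 2 new; branch {p=true, q=true, s=true, t=false} (r) contributes 0 new. Total: 4.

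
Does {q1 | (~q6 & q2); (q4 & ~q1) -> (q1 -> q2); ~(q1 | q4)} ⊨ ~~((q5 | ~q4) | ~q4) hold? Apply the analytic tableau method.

Initial set: {(q1 | (~q6 & q2)); ((q4 & ~q1) -> (q1 -> q2)); ~(q1 | q4); ~~~((q5 | ~q4) | ~q4)}.
~(q1 | q4): α-rule — add ~q1, ~q4.
~~~((q5 | ~q4) | ~q4): drop double negation, giving ~((q5 | ~q4) | ~q4).
~((q5 | ~q4) | ~q4): α-rule — add ~(q5 | ~q4), ~~q4.
× closes — contains both q4 and ~q4.
All 1 branch closes.
Every branch closed, so the premises entail the conclusion.

Yes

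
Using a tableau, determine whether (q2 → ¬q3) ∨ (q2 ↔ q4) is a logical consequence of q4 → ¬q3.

No

Initial set: {(q4 → ¬q3); ¬((q2 → ¬q3) ∨ (q2 ↔ q4))}.
¬((q2 → ¬q3) ∨ (q2 ↔ q4)): α-rule — add ¬(q2 → ¬q3), ¬(q2 ↔ q4).
¬(q2 → ¬q3): α-rule — add q2, ¬¬q3.
(q4 → ¬q3): β-rule — branch into ¬q4  //  ¬q3.
  branch 1 (add ¬q4):
    ¬(q2 ↔ q4): β-rule — branch into q2, ¬q4  //  ¬q2, q4.
      branch 1.1 (add q2, ¬q4):
        ○ open, literals {q2=true, q3=true, q4=false}.
      branch 1.2 (add ¬q2, q4):
        × closes — contains both q2 and ¬q2.
  branch 2 (add ¬q3):
    × closes — contains both q3 and ¬q3.
2 branches closed, 1 open.
An open branch gives a countermodel: q2=true, q3=true, q4=false (unmentioned atoms arbitrary); the premises hold there but the conclusion fails.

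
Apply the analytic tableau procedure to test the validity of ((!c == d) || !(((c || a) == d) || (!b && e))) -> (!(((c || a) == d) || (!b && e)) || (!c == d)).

Assume the negation and expand:
Initial set: {!(((!c == d) || !(((c || a) == d) || (!b && e))) -> (!(((c || a) == d) || (!b && e)) || (!c == d)))}.
!(((!c == d) || !(((c || a) == d) || (!b && e))) -> (!(((c || a) == d) || (!b && e)) || (!c == d))): α-rule — add ((!c == d) || !(((c || a) == d) || (!b && e))), !(!(((c || a) == d) || (!b && e)) || (!c == d)).
!(!(((c || a) == d) || (!b && e)) || (!c == d)): α-rule — add !!(((c || a) == d) || (!b && e)), !(!c == d).
((!c == d) || !(((c || a) == d) || (!b && e))): β-rule — branch into (!c == d)  //  !(((c || a) == d) || (!b && e)).
  branch 1 (add (!c == d)):
    !!(((c || a) == d) || (!b && e)): β-rule — branch into ((c || a) == d)  //  (!b && e).
      branch 1.1 (add ((c || a) == d)):
        !(!c == d): β-rule — branch into !c, !d  //  !!c, d.
          branch 1.1.1 (add !c, !d):
            (!c == d): β-rule — branch into !c, d  //  !!c, !d.
              branch 1.1.1.1 (add !c, d):
                × closes — contains both d and !d.
              branch 1.1.1.2 (add !!c, !d):
                × closes — contains both c and !c.
          branch 1.1.2 (add !!c, d):
            (!c == d): β-rule — branch into !c, d  //  !!c, !d.
              branch 1.1.2.1 (add !c, d):
                × closes — contains both c and !c.
              branch 1.1.2.2 (add !!c, !d):
                × closes — contains both d and !d.
      branch 1.2 (add (!b && e)):
        (!b && e): α-rule — add !b, e.
        !(!c == d): β-rule — branch into !c, !d  //  !!c, d.
          branch 1.2.1 (add !c, !d):
            (!c == d): β-rule — branch into !c, d  //  !!c, !d.
              branch 1.2.1.1 (add !c, d):
                × closes — contains both d and !d.
              branch 1.2.1.2 (add !!c, !d):
                × closes — contains both c and !c.
          branch 1.2.2 (add !!c, d):
            (!c == d): β-rule — branch into !c, d  //  !!c, !d.
              branch 1.2.2.1 (add !c, d):
                × closes — contains both c and !c.
              branch 1.2.2.2 (add !!c, !d):
                × closes — contains both d and !d.
  branch 2 (add !(((c || a) == d) || (!b && e))):
    !(((c || a) == d) || (!b && e)): α-rule — add !((c || a) == d), !(!b && e).
    !!(((c || a) == d) || (!b && e)): β-rule — branch into ((c || a) == d)  //  (!b && e).
      branch 2.1 (add ((c || a) == d)):
        !(!c == d): β-rule — branch into !c, !d  //  !!c, d.
          branch 2.1.1 (add !c, !d):
            !((c || a) == d): β-rule — branch into (c || a), !d  //  !(c || a), d.
              branch 2.1.1.1 (add (c || a), !d):
                !(!b && e): β-rule — branch into !!b  //  !e.
                  branch 2.1.1.1.1 (add !!b):
                    ((c || a) == d): β-rule — branch into (c || a), d  //  !(c || a), !d.
                      branch 2.1.1.1.1.1 (add (c || a), d):
                        × closes — contains both d and !d.
                      branch 2.1.1.1.1.2 (add !(c || a), !d):
                        !(c || a): α-rule — add !c, !a.
                        (c || a): β-rule — branch into c  //  a.
                          branch 2.1.1.1.1.2.1 (add c):
                            × closes — contains both c and !c.
                          branch 2.1.1.1.1.2.2 (add a):
                            × closes — contains both a and !a.
                  branch 2.1.1.1.2 (add !e):
                    ((c || a) == d): β-rule — branch into (c || a), d  //  !(c || a), !d.
                      branch 2.1.1.1.2.1 (add (c || a), d):
                        × closes — contains both d and !d.
                      branch 2.1.1.1.2.2 (add !(c || a), !d):
                        !(c || a): α-rule — add !c, !a.
                        (c || a): β-rule — branch into c  //  a.
                          branch 2.1.1.1.2.2.1 (add c):
                            × closes — contains both c and !c.
                          branch 2.1.1.1.2.2.2 (add a):
                            × closes — contains both a and !a.
              branch 2.1.1.2 (add !(c || a), d):
                × closes — contains both d and !d.
          branch 2.1.2 (add !!c, d):
            !((c || a) == d): β-rule — branch into (c || a), !d  //  !(c || a), d.
              branch 2.1.2.1 (add (c || a), !d):
                × closes — contains both d and !d.
              branch 2.1.2.2 (add !(c || a), d):
                !(c || a): α-rule — add !c, !a.
                × closes — contains both c and !c.
      branch 2.2 (add (!b && e)):
        (!b && e): α-rule — add !b, e.
        !(!c == d): β-rule — branch into !c, !d  //  !!c, d.
          branch 2.2.1 (add !c, !d):
            !((c || a) == d): β-rule — branch into (c || a), !d  //  !(c || a), d.
              branch 2.2.1.1 (add (c || a), !d):
                !(!b && e): β-rule — branch into !!b  //  !e.
                  branch 2.2.1.1.1 (add !!b):
                    × closes — contains both b and !b.
                  branch 2.2.1.1.2 (add !e):
                    × closes — contains both e and !e.
              branch 2.2.1.2 (add !(c || a), d):
                × closes — contains both d and !d.
          branch 2.2.2 (add !!c, d):
            !((c || a) == d): β-rule — branch into (c || a), !d  //  !(c || a), d.
              branch 2.2.2.1 (add (c || a), !d):
                × closes — contains both d and !d.
              branch 2.2.2.2 (add !(c || a), d):
                !(c || a): α-rule — add !c, !a.
                × closes — contains both c and !c.
All 22 branches close.
Every branch closed, so the negation is unsatisfiable and the formula is valid.

Valid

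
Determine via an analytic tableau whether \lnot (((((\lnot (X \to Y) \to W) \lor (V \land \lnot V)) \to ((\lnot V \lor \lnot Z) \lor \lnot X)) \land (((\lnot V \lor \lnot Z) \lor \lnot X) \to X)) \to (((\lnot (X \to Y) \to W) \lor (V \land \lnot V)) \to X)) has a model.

Initial set: {T \lnot (((((\lnot (X \to Y) \to W) \lor (V \land \lnot V)) \to ((\lnot V \lor \lnot Z) \lor \lnot X)) \land (((\lnot V \lor \lnot Z) \lor \lnot X) \to X)) \to (((\lnot (X \to Y) \to W) \lor (V \land \lnot V)) \to X))}.
T \lnot (((((\lnot (X \to Y) \to W) \lor (V \land \lnot V)) \to ((\lnot V \lor \lnot Z) \lor \lnot X)) \land (((\lnot V \lor \lnot Z) \lor \lnot X) \to X)) \to (((\lnot (X \to Y) \to W) \lor (V \land \lnot V)) \to X)): α-rule — add T ((((\lnot (X \to Y) \to W) \lor (V \land \lnot V)) \to ((\lnot V \lor \lnot Z) \lor \lnot X)) \land (((\lnot V \lor \lnot Z) \lor \lnot X) \to X)), F (((\lnot (X \to Y) \to W) \lor (V \land \lnot V)) \to X).
T ((((\lnot (X \to Y) \to W) \lor (V \land \lnot V)) \to ((\lnot V \lor \lnot Z) \lor \lnot X)) \land (((\lnot V \lor \lnot Z) \lor \lnot X) \to X)): α-rule — add T (((\lnot (X \to Y) \to W) \lor (V \land \lnot V)) \to ((\lnot V \lor \lnot Z) \lor \lnot X)), T (((\lnot V \lor \lnot Z) \lor \lnot X) \to X).
F (((\lnot (X \to Y) \to W) \lor (V \land \lnot V)) \to X): α-rule — add T ((\lnot (X \to Y) \to W) \lor (V \land \lnot V)), F X.
T (((\lnot (X \to Y) \to W) \lor (V \land \lnot V)) \to ((\lnot V \lor \lnot Z) \lor \lnot X)): β-rule — branch into F ((\lnot (X \to Y) \to W) \lor (V \land \lnot V))  //  T ((\lnot V \lor \lnot Z) \lor \lnot X).
  branch 1 (add F ((\lnot (X \to Y) \to W) \lor (V \land \lnot V))):
    F ((\lnot (X \to Y) \to W) \lor (V \land \lnot V)): α-rule — add F (\lnot (X \to Y) \to W), F (V \land \lnot V).
    F (\lnot (X \to Y) \to W): α-rule — add T \lnot (X \to Y), F W.
    T \lnot (X \to Y): α-rule — add T X, F Y.
    × closes — contains both X and \lnot X.
  branch 2 (add T ((\lnot V \lor \lnot Z) \lor \lnot X)):
    T (((\lnot V \lor \lnot Z) \lor \lnot X) \to X): β-rule — branch into F ((\lnot V \lor \lnot Z) \lor \lnot X)  //  T X.
      branch 2.1 (add F ((\lnot V \lor \lnot Z) \lor \lnot X)):
        F ((\lnot V \lor \lnot Z) \lor \lnot X): α-rule — add F (\lnot V \lor \lnot Z), F \lnot X.
        × closes — contains both X and \lnot X.
      branch 2.2 (add T X):
        × closes — contains both X and \lnot X.
All 3 branches close.
Every branch closed; the formula is unsatisfiable.

Unsatisfiable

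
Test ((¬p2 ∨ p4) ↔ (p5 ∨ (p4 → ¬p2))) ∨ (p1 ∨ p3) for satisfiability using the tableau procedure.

Satisfiable

Initial set: {(((¬p2 ∨ p4) ↔ (p5 ∨ (p4 → ¬p2))) ∨ (p1 ∨ p3))}.
(((¬p2 ∨ p4) ↔ (p5 ∨ (p4 → ¬p2))) ∨ (p1 ∨ p3)): β-rule — branch into ((¬p2 ∨ p4) ↔ (p5 ∨ (p4 → ¬p2)))  //  (p1 ∨ p3).
  branch 1 (add ((¬p2 ∨ p4) ↔ (p5 ∨ (p4 → ¬p2)))):
    ((¬p2 ∨ p4) ↔ (p5 ∨ (p4 → ¬p2))): β-rule — branch into (¬p2 ∨ p4), (p5 ∨ (p4 → ¬p2))  //  ¬(¬p2 ∨ p4), ¬(p5 ∨ (p4 → ¬p2)).
      branch 1.1 (add (¬p2 ∨ p4), (p5 ∨ (p4 → ¬p2))):
        (¬p2 ∨ p4): β-rule — branch into ¬p2  //  p4.
          branch 1.1.1 (add ¬p2):
            (p5 ∨ (p4 → ¬p2)): β-rule — branch into p5  //  (p4 → ¬p2).
              branch 1.1.1.1 (add p5):
                ○ open, literals {p2=false, p5=true}.
              branch 1.1.1.2 (add (p4 → ¬p2)):
                (p4 → ¬p2): β-rule — branch into ¬p4  //  ¬p2.
                  branch 1.1.1.2.1 (add ¬p4):
                    ○ open, literals {p2=false, p4=false}.
                  branch 1.1.1.2.2 (add ¬p2):
                    ○ open, literals {p2=false}.
          branch 1.1.2 (add p4):
            (p5 ∨ (p4 → ¬p2)): β-rule — branch into p5  //  (p4 → ¬p2).
              branch 1.1.2.1 (add p5):
                ○ open, literals {p4=true, p5=true}.
              branch 1.1.2.2 (add (p4 → ¬p2)):
                (p4 → ¬p2): β-rule — branch into ¬p4  //  ¬p2.
                  branch 1.1.2.2.1 (add ¬p4):
                    × closes — contains both p4 and ¬p4.
                  branch 1.1.2.2.2 (add ¬p2):
                    ○ open, literals {p2=false, p4=true}.
      branch 1.2 (add ¬(¬p2 ∨ p4), ¬(p5 ∨ (p4 → ¬p2))):
        ¬(¬p2 ∨ p4): α-rule — add ¬¬p2, ¬p4.
        ¬(p5 ∨ (p4 → ¬p2)): α-rule — add ¬p5, ¬(p4 → ¬p2).
        ¬(p4 → ¬p2): α-rule — add p4, ¬¬p2.
        × closes — contains both p4 and ¬p4.
  branch 2 (add (p1 ∨ p3)):
    (p1 ∨ p3): β-rule — branch into p1  //  p3.
      branch 2.1 (add p1):
        ○ open, literals {p1=true}.
      branch 2.2 (add p3):
        ○ open, literals {p3=true}.
2 branches closed, 7 open.
An open branch gives a satisfying assignment: p2=false, p5=true.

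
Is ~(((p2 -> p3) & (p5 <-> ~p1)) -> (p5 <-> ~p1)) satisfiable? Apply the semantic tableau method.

Unsatisfiable

Initial set: {~(((p2 -> p3) & (p5 <-> ~p1)) -> (p5 <-> ~p1))}.
~(((p2 -> p3) & (p5 <-> ~p1)) -> (p5 <-> ~p1)): α-rule — add ((p2 -> p3) & (p5 <-> ~p1)), ~(p5 <-> ~p1).
((p2 -> p3) & (p5 <-> ~p1)): α-rule — add (p2 -> p3), (p5 <-> ~p1).
~(p5 <-> ~p1): β-rule — branch into p5, ~~p1  //  ~p5, ~p1.
  branch 1 (add p5, ~~p1):
    (p2 -> p3): β-rule — branch into ~p2  //  p3.
      branch 1.1 (add ~p2):
        (p5 <-> ~p1): β-rule — branch into p5, ~p1  //  ~p5, ~~p1.
          branch 1.1.1 (add p5, ~p1):
            × closes — contains both p1 and ~p1.
          branch 1.1.2 (add ~p5, ~~p1):
            × closes — contains both p5 and ~p5.
      branch 1.2 (add p3):
        (p5 <-> ~p1): β-rule — branch into p5, ~p1  //  ~p5, ~~p1.
          branch 1.2.1 (add p5, ~p1):
            × closes — contains both p1 and ~p1.
          branch 1.2.2 (add ~p5, ~~p1):
            × closes — contains both p5 and ~p5.
  branch 2 (add ~p5, ~p1):
    (p2 -> p3): β-rule — branch into ~p2  //  p3.
      branch 2.1 (add ~p2):
        (p5 <-> ~p1): β-rule — branch into p5, ~p1  //  ~p5, ~~p1.
          branch 2.1.1 (add p5, ~p1):
            × closes — contains both p5 and ~p5.
          branch 2.1.2 (add ~p5, ~~p1):
            × closes — contains both p1 and ~p1.
      branch 2.2 (add p3):
        (p5 <-> ~p1): β-rule — branch into p5, ~p1  //  ~p5, ~~p1.
          branch 2.2.1 (add p5, ~p1):
            × closes — contains both p5 and ~p5.
          branch 2.2.2 (add ~p5, ~~p1):
            × closes — contains both p1 and ~p1.
All 8 branches close.
Every branch closed; the formula is unsatisfiable.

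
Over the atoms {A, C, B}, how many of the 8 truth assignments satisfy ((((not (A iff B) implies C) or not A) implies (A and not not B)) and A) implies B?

7

Initial set: {T (((((not (A iff B) implies C) or not A) implies (A and not not B)) and A) implies B)}.
T (((((not (A iff B) implies C) or not A) implies (A and not not B)) and A) implies B): β-rule — branch into F ((((not (A iff B) implies C) or not A) implies (A and not not B)) and A)  //  T B.
  branch 1 (add F ((((not (A iff B) implies C) or not A) implies (A and not not B)) and A)):
    F ((((not (A iff B) implies C) or not A) implies (A and not not B)) and A): β-rule — branch into F (((not (A iff B) implies C) or not A) implies (A and not not B))  //  F A.
      branch 1.1 (add F (((not (A iff B) implies C) or not A) implies (A and not not B))):
        F (((not (A iff B) implies C) or not A) implies (A and not not B)): α-rule — add T ((not (A iff B) implies C) or not A), F (A and not not B).
        T ((not (A iff B) implies C) or not A): β-rule — branch into T (not (A iff B) implies C)  //  T not A.
          branch 1.1.1 (add T (not (A iff B) implies C)):
            F (A and not not B): β-rule — branch into F A  //  F not not B.
              branch 1.1.1.1 (add F A):
                T (not (A iff B) implies C): β-rule — branch into F not (A iff B)  //  T C.
                  branch 1.1.1.1.1 (add F not (A iff B)):
                    F not (A iff B): β-rule — branch into T A, T B  //  F A, F B.
                      branch 1.1.1.1.1.1 (add T A, T B):
                        × closes — contains both A and not A.
                      branch 1.1.1.1.1.2 (add F A, F B):
                        ○ open, literals {A=false, B=false}.
                  branch 1.1.1.1.2 (add T C):
                    ○ open, literals {A=false, C=true}.
              branch 1.1.1.2 (add F not not B):
                F not not B: drop double negation, giving F B.
                T (not (A iff B) implies C): β-rule — branch into F not (A iff B)  //  T C.
                  branch 1.1.1.2.1 (add F not (A iff B)):
                    F not (A iff B): β-rule — branch into T A, T B  //  F A, F B.
                      branch 1.1.1.2.1.1 (add T A, T B):
                        × closes — contains both B and not B.
                      branch 1.1.1.2.1.2 (add F A, F B):
                        ○ open, literals {A=false, B=false}.
                  branch 1.1.1.2.2 (add T C):
                    ○ open, literals {B=false, C=true}.
          branch 1.1.2 (add T not A):
            F (A and not not B): β-rule — branch into F A  //  F not not B.
              branch 1.1.2.1 (add F A):
                ○ open, literals {A=false}.
              branch 1.1.2.2 (add F not not B):
                F not not B: drop double negation, giving F B.
                ○ open, literals {A=false, B=false}.
      branch 1.2 (add F A):
        ○ open, literals {A=false}.
  branch 2 (add T B):
    ○ open, literals {B=true}.
2 branches closed, 8 open.
Each open branch fixes some atoms; the unmentioned ones are free. Counting distinct full assignments: branch {A=false, B=false} (C) contributes 2 new; branch {A=false, C=true} (B) contributes 1 new; branch {A=false, B=false} (C) contributes 0 new; branch {B=false, C=true} (A) contributes 1 new; branch {A=false} (C, B) contributes 1 new; branch {A=false, B=false} (C) contributes 0 new; branch {A=false} (C, B) contributes 0 new; branch {B=true} (A, C) contributes 2 new. Total: 7.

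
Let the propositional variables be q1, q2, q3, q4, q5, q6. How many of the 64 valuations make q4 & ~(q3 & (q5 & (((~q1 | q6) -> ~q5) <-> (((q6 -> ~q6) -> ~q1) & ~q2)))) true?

29

Initial set: {T (q4 & ~(q3 & (q5 & (((~q1 | q6) -> ~q5) <-> (((q6 -> ~q6) -> ~q1) & ~q2)))))}.
T (q4 & ~(q3 & (q5 & (((~q1 | q6) -> ~q5) <-> (((q6 -> ~q6) -> ~q1) & ~q2))))): α-rule — add T q4, T ~(q3 & (q5 & (((~q1 | q6) -> ~q5) <-> (((q6 -> ~q6) -> ~q1) & ~q2)))).
T ~(q3 & (q5 & (((~q1 | q6) -> ~q5) <-> (((q6 -> ~q6) -> ~q1) & ~q2)))): β-rule — branch into F q3  //  F (q5 & (((~q1 | q6) -> ~q5) <-> (((q6 -> ~q6) -> ~q1) & ~q2))).
  branch 1 (add F q3):
    ○ open, literals {q3=0, q4=1}.
  branch 2 (add F (q5 & (((~q1 | q6) -> ~q5) <-> (((q6 -> ~q6) -> ~q1) & ~q2)))):
    F (q5 & (((~q1 | q6) -> ~q5) <-> (((q6 -> ~q6) -> ~q1) & ~q2))): β-rule — branch into F q5  //  F (((~q1 | q6) -> ~q5) <-> (((q6 -> ~q6) -> ~q1) & ~q2)).
      branch 2.1 (add F q5):
        ○ open, literals {q4=1, q5=0}.
      branch 2.2 (add F (((~q1 | q6) -> ~q5) <-> (((q6 -> ~q6) -> ~q1) & ~q2))):
        F (((~q1 | q6) -> ~q5) <-> (((q6 -> ~q6) -> ~q1) & ~q2)): β-rule — branch into T ((~q1 | q6) -> ~q5), F (((q6 -> ~q6) -> ~q1) & ~q2)  //  F ((~q1 | q6) -> ~q5), T (((q6 -> ~q6) -> ~q1) & ~q2).
          branch 2.2.1 (add T ((~q1 | q6) -> ~q5), F (((q6 -> ~q6) -> ~q1) & ~q2)):
            T ((~q1 | q6) -> ~q5): β-rule — branch into F (~q1 | q6)  //  T ~q5.
              branch 2.2.1.1 (add F (~q1 | q6)):
                F (~q1 | q6): α-rule — add F ~q1, F q6.
                F (((q6 -> ~q6) -> ~q1) & ~q2): β-rule — branch into F ((q6 -> ~q6) -> ~q1)  //  F ~q2.
                  branch 2.2.1.1.1 (add F ((q6 -> ~q6) -> ~q1)):
                    F ((q6 -> ~q6) -> ~q1): α-rule — add T (q6 -> ~q6), F ~q1.
                    T (q6 -> ~q6): β-rule — branch into F q6  //  T ~q6.
                      branch 2.2.1.1.1.1 (add F q6):
                        ○ open, literals {q1=1, q4=1, q6=0}.
                      branch 2.2.1.1.1.2 (add T ~q6):
                        ○ open, literals {q1=1, q4=1, q6=0}.
                  branch 2.2.1.1.2 (add F ~q2):
                    ○ open, literals {q1=1, q2=1, q4=1, q6=0}.
              branch 2.2.1.2 (add T ~q5):
                F (((q6 -> ~q6) -> ~q1) & ~q2): β-rule — branch into F ((q6 -> ~q6) -> ~q1)  //  F ~q2.
                  branch 2.2.1.2.1 (add F ((q6 -> ~q6) -> ~q1)):
                    F ((q6 -> ~q6) -> ~q1): α-rule — add T (q6 -> ~q6), F ~q1.
                    T (q6 -> ~q6): β-rule — branch into F q6  //  T ~q6.
                      branch 2.2.1.2.1.1 (add F q6):
                        ○ open, literals {q1=1, q4=1, q5=0, q6=0}.
                      branch 2.2.1.2.1.2 (add T ~q6):
                        ○ open, literals {q1=1, q4=1, q5=0, q6=0}.
                  branch 2.2.1.2.2 (add F ~q2):
                    ○ open, literals {q2=1, q4=1, q5=0}.
          branch 2.2.2 (add F ((~q1 | q6) -> ~q5), T (((q6 -> ~q6) -> ~q1) & ~q2)):
            F ((~q1 | q6) -> ~q5): α-rule — add T (~q1 | q6), F ~q5.
            T (((q6 -> ~q6) -> ~q1) & ~q2): α-rule — add T ((q6 -> ~q6) -> ~q1), T ~q2.
            T (~q1 | q6): β-rule — branch into T ~q1  //  T q6.
              branch 2.2.2.1 (add T ~q1):
                T ((q6 -> ~q6) -> ~q1): β-rule — branch into F (q6 -> ~q6)  //  T ~q1.
                  branch 2.2.2.1.1 (add F (q6 -> ~q6)):
                    F (q6 -> ~q6): α-rule — add T q6, F ~q6.
                    ○ open, literals {q1=0, q2=0, q4=1, q5=1, q6=1}.
                  branch 2.2.2.1.2 (add T ~q1):
                    ○ open, literals {q1=0, q2=0, q4=1, q5=1}.
              branch 2.2.2.2 (add T q6):
                T ((q6 -> ~q6) -> ~q1): β-rule — branch into F (q6 -> ~q6)  //  T ~q1.
                  branch 2.2.2.2.1 (add F (q6 -> ~q6)):
                    F (q6 -> ~q6): α-rule — add T q6, F ~q6.
                    ○ open, literals {q2=0, q4=1, q5=1, q6=1}.
                  branch 2.2.2.2.2 (add T ~q1):
                    ○ open, literals {q1=0, q2=0, q4=1, q5=1, q6=1}.
0 branches closed, 12 open.
Each open branch fixes some atoms; the unmentioned ones are free. Counting distinct full assignments: branch {q3=0, q4=1} (q1, q2, q5, q6) contributes 16 new; branch {q4=1, q5=0} (q1, q2, q3, q6) contributes 8 new; branch {q1=1, q4=1, q6=0} (q2, q3, q5) contributes 2 new; branch {q1=1, q4=1, q6=0} (q2, q3, q5) contributes 0 new; branch {q1=1, q2=1, q4=1, q6=0} (q3, q5) contributes 0 new; branch {q1=1, q4=1, q5=0, q6=0} (q2, q3) contributes 0 new; branch {q1=1, q4=1, q5=0, q6=0} (q2, q3) contributes 0 new; branch {q2=1, q4=1, q5=0} (q1, q3, q6) contributes 0 new; branch {q1=0, q2=0, q4=1, q5=1, q6=1} (q3) contributes 1 new; branch {q1=0, q2=0, q4=1, q5=1} (q3, q6) contributes 1 new; branch {q2=0, q4=1, q5=1, q6=1} (q1, q3) contributes 1 new; branch {q1=0, q2=0, q4=1, q5=1, q6=1} (q3) contributes 0 new. Total: 29.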